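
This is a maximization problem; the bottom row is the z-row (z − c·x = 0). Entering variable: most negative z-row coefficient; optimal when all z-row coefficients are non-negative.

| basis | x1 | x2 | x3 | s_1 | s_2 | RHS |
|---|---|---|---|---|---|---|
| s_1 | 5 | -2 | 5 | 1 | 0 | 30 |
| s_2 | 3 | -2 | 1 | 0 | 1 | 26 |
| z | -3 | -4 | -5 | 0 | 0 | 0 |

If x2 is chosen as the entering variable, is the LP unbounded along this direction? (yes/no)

Every constraint-row entry in column x2 is ≤ 0, so increasing x2 is unbounded.

yes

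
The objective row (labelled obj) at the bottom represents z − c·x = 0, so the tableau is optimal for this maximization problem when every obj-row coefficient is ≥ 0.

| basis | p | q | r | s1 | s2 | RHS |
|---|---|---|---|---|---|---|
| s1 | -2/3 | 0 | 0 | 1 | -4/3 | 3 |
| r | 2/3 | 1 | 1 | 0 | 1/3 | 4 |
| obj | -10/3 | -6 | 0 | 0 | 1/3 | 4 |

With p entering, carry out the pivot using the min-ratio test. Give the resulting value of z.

Ratio test on column p — row 1: entry -2/3 ≤ 0; row 2: 4/(2/3) = 6. Minimum is 6 at row 2 (r leaves); pivot element 2/3.
Pivot on row 2; the obj-row RHS becomes 4 − (-10/3)·6 = 24.

24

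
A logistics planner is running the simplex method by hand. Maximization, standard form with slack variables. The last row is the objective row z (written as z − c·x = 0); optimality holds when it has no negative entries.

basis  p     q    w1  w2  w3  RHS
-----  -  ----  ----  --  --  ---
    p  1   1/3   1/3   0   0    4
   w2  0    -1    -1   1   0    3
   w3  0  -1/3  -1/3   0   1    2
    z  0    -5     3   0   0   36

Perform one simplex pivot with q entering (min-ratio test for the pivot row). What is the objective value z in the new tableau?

96

Ratio test on column q — row 1: 4/(1/3) = 12; row 2: entry -1 ≤ 0; row 3: entry -1/3 ≤ 0. Minimum is 12 at row 1 (p leaves); pivot element 1/3.
Pivot on row 1; the z-row RHS becomes 36 − (-5)·12 = 96.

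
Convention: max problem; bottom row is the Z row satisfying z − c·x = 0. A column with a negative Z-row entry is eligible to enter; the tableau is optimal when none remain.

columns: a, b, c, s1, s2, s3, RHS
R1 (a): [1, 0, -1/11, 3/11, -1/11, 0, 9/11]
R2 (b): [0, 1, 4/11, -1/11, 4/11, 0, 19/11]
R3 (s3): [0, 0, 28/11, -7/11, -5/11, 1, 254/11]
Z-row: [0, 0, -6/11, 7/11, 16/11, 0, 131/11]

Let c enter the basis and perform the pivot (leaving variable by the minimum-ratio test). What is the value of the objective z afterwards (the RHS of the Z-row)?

29/2

Ratio test on column c — row 1: entry -1/11 ≤ 0; row 2: (19/11)/(4/11) = 19/4; row 3: (254/11)/(28/11) = 127/14. Minimum is 19/4 at row 2 (b leaves); pivot element 4/11.
Pivot on row 2; the Z-row RHS becomes 131/11 − (-6/11)·(19/4) = 29/2.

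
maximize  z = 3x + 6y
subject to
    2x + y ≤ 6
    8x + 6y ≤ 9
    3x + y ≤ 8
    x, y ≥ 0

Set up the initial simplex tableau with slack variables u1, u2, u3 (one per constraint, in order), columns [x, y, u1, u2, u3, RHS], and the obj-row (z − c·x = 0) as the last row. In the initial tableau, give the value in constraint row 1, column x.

Constraint 1 has coefficient 2 on x.

2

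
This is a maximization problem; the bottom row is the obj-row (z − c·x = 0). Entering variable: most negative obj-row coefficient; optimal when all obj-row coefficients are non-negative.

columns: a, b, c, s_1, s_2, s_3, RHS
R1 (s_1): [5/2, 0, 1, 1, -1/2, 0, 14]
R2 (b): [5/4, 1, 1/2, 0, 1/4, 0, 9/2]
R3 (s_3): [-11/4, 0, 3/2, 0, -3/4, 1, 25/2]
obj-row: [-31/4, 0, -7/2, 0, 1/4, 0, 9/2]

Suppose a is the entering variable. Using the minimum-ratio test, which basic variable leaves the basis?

b

Column a entries and ratios — s_1: 14/(5/2) = 28/5; b: (9/2)/(5/4) = 18/5; s_3: -11/4 ≤ 0, skip.
Smallest ratio is 18/5 in the row of b, so b leaves.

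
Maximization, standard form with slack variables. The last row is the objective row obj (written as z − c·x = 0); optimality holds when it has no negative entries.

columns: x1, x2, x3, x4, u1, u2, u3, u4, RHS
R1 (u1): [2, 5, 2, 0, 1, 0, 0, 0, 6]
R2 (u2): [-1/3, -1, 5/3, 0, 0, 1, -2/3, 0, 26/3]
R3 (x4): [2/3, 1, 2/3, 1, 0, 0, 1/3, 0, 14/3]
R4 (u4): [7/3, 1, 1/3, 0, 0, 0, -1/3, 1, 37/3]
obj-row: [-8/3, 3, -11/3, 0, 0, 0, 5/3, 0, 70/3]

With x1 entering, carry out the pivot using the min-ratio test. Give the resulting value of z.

94/3

Ratio test on column x1 — row 1: 6/2 = 3; row 2: entry -1/3 ≤ 0; row 3: (14/3)/(2/3) = 7; row 4: (37/3)/(7/3) = 37/7. Minimum is 3 at row 1 (u1 leaves); pivot element 2.
Pivot on row 1; the obj-row RHS becomes 70/3 − (-8/3)·3 = 94/3.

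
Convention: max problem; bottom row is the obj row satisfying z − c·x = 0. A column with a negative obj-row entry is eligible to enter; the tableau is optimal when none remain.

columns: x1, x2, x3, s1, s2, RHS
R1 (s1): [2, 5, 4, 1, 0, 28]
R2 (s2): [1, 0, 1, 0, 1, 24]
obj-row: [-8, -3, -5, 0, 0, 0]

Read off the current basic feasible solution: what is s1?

28

s1 is basic (row 1); its value is the RHS of that row, 28.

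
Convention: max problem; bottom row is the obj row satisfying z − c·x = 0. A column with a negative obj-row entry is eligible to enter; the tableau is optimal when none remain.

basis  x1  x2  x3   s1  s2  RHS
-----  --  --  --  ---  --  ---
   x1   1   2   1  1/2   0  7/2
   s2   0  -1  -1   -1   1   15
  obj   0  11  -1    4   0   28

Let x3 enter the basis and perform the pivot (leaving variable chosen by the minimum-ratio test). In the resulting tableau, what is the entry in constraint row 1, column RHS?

7/2

Ratio test on column x3 — row 1: (7/2)/1 = 7/2; row 2: entry -1 ≤ 0. Minimum is 7/2 at row 1 (x1 leaves); pivot element 1.
Divide row 1 by 1; eliminate column x3 from the other rows.
In the new row 1, the RHS entry is the old entry divided by the pivot: (7/2)/1 = 7/2.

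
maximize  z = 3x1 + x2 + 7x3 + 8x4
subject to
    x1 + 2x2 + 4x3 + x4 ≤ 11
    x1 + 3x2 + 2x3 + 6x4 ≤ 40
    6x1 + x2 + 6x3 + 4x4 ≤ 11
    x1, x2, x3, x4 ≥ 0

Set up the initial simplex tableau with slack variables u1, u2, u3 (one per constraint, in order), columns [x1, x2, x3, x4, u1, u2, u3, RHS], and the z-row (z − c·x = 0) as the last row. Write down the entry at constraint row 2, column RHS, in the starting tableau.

The RHS of constraint 2 is b_2 = 40.

40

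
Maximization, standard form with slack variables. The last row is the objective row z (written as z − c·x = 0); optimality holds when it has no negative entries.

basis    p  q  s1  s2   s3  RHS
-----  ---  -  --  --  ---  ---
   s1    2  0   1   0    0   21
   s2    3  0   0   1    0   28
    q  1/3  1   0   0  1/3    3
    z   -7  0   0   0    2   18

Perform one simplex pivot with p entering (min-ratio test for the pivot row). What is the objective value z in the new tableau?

81

Ratio test on column p — row 1: 21/2 = 21/2; row 2: 28/3 = 28/3; row 3: 3/(1/3) = 9. Minimum is 9 at row 3 (q leaves); pivot element 1/3.
Pivot on row 3; the z-row RHS becomes 18 − (-7)·9 = 81.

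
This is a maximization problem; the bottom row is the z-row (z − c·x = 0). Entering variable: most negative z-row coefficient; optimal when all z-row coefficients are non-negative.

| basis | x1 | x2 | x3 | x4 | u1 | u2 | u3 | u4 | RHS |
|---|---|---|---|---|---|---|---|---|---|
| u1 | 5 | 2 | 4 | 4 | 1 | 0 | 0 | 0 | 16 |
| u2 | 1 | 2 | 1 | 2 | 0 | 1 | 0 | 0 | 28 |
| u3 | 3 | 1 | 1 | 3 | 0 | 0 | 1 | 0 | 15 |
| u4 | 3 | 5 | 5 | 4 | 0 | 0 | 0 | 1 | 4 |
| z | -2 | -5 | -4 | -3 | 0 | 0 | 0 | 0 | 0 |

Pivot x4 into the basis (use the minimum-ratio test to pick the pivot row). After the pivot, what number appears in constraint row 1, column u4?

Ratio test on column x4 — row 1: 16/4 = 4; row 2: 28/2 = 14; row 3: 15/3 = 5; row 4: 4/4 = 1. Minimum is 1 at row 4 (u4 leaves); pivot element 4.
Divide row 4 by 4; eliminate column x4 from the other rows.
Row 1 update in column u4: 0 − 4·(1/4) = -1.

-1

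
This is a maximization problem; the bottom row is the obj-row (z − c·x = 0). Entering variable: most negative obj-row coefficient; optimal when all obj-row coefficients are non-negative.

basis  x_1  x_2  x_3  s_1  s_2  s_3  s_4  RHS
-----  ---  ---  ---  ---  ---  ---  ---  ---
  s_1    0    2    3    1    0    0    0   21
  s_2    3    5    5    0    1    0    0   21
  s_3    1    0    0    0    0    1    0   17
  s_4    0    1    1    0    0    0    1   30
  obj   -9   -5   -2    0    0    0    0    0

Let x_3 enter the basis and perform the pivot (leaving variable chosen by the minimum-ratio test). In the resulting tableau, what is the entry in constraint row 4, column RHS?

Ratio test on column x_3 — row 1: 21/3 = 7; row 2: 21/5 = 21/5; row 3: entry 0 ≤ 0; row 4: 30/1 = 30. Minimum is 21/5 at row 2 (s_2 leaves); pivot element 5.
Divide row 2 by 5; eliminate column x_3 from the other rows.
Row 4 update in column RHS: 30 − 1·(21/5) = 129/5.

129/5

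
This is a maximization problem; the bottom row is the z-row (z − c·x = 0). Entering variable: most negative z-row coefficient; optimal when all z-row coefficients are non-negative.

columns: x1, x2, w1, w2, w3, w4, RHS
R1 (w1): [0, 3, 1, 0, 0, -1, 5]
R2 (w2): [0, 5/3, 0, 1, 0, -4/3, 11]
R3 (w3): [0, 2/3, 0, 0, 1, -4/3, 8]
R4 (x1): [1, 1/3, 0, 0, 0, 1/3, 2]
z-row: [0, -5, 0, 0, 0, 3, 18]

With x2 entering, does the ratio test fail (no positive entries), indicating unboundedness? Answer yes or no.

Column x2 has positive entries in row(s) 1, 2, 3, 4, so the ratio test bounds it — not unbounded.

no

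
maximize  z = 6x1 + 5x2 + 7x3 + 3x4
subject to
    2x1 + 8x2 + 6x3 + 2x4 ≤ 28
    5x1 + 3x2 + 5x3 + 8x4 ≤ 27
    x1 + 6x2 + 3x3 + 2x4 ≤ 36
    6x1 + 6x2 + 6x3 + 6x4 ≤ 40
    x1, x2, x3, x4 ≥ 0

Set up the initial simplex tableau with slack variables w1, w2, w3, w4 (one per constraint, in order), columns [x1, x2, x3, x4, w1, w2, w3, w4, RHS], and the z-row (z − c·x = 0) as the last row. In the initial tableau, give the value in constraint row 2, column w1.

Slack w1 belongs to constraint 1; its column is the unit vector e_1, so the entry in row 2 is 0.

0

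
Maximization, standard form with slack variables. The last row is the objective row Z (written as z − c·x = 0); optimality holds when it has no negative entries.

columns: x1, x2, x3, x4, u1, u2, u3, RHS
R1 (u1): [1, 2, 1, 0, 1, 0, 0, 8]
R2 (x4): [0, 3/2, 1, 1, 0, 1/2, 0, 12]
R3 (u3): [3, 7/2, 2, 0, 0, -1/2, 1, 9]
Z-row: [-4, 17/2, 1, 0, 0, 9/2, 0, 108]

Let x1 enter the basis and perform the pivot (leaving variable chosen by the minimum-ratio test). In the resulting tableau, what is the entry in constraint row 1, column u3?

Ratio test on column x1 — row 1: 8/1 = 8; row 2: entry 0 ≤ 0; row 3: 9/3 = 3. Minimum is 3 at row 3 (u3 leaves); pivot element 3.
Divide row 3 by 3; eliminate column x1 from the other rows.
Row 1 update in column u3: 0 − 1·(1/3) = -1/3.

-1/3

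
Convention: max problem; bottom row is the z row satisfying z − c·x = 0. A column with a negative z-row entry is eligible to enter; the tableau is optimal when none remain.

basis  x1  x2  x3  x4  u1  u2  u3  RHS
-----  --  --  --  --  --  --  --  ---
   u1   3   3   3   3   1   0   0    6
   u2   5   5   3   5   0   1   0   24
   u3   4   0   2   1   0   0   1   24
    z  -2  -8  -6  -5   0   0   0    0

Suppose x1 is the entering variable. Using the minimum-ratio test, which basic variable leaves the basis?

Column x1 entries and ratios — u1: 6/3 = 2; u2: 24/5 = 24/5; u3: 24/4 = 6.
Smallest ratio is 2 in the row of u1, so u1 leaves.

u1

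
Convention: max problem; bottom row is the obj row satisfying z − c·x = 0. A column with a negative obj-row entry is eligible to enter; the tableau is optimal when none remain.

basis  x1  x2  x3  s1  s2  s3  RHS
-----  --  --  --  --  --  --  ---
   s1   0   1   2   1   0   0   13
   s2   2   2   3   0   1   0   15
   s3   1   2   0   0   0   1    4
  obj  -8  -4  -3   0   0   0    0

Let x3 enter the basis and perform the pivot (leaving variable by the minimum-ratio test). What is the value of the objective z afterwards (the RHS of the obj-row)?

Ratio test on column x3 — row 1: 13/2 = 13/2; row 2: 15/3 = 5; row 3: entry 0 ≤ 0. Minimum is 5 at row 2 (s2 leaves); pivot element 3.
Pivot on row 2; the obj-row RHS becomes 0 − (-3)·5 = 15.

15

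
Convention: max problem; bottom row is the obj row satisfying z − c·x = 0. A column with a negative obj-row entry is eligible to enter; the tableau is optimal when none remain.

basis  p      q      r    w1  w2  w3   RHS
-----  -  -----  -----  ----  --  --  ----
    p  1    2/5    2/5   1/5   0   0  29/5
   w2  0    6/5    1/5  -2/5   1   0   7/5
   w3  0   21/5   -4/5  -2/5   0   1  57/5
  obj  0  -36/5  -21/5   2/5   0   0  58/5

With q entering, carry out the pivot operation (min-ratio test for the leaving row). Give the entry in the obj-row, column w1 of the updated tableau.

-2

Ratio test on column q — row 1: (29/5)/(2/5) = 29/2; row 2: (7/5)/(6/5) = 7/6; row 3: (57/5)/(21/5) = 19/7. Minimum is 7/6 at row 2 (w2 leaves); pivot element 6/5.
Divide row 2 by 6/5; eliminate column q from the other rows.
obj-row update in column w1: 2/5 − (-36/5)·(-1/3) = -2.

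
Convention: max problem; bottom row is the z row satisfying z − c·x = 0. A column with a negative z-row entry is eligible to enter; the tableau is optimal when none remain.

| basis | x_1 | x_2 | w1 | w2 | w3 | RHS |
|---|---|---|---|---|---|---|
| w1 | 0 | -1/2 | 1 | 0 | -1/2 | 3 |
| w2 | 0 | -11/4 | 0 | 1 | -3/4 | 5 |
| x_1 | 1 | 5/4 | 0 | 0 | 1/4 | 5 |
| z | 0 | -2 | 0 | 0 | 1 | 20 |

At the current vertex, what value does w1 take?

3

w1 is basic (row 1); its value is the RHS of that row, 3.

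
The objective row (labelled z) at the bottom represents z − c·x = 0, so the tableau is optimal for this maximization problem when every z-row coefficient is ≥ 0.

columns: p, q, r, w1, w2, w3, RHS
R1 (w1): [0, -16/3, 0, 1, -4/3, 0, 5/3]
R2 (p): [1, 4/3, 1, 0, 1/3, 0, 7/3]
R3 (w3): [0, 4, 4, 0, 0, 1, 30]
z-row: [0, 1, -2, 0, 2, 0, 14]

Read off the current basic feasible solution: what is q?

q is not in the basis, so in the current basic feasible solution q = 0.

0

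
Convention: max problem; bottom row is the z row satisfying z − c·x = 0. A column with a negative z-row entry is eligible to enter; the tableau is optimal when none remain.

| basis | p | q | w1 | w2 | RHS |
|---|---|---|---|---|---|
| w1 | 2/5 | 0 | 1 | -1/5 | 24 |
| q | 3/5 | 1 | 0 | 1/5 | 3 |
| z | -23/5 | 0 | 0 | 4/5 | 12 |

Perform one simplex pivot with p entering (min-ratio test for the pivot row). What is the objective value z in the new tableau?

Ratio test on column p — row 1: 24/(2/5) = 60; row 2: 3/(3/5) = 5. Minimum is 5 at row 2 (q leaves); pivot element 3/5.
Pivot on row 2; the z-row RHS becomes 12 − (-23/5)·5 = 35.

35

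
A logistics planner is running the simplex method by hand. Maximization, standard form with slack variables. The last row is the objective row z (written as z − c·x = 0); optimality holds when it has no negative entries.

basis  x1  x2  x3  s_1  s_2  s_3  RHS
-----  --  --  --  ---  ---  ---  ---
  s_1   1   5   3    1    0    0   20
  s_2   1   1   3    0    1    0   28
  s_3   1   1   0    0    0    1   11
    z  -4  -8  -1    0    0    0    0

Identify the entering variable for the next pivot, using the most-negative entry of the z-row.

Negative z-row entries: x1: -4, x2: -8, x3: -1.
The most negative is -8 in column x2, so x2 enters.

x2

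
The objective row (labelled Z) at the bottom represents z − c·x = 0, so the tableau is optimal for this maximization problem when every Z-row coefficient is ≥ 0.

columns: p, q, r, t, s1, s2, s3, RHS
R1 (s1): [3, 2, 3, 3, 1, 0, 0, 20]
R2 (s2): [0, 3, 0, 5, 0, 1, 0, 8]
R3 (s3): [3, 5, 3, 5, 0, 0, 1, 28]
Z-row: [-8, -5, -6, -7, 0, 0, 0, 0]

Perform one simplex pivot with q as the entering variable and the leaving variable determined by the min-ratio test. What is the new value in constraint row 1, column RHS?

Ratio test on column q — row 1: 20/2 = 10; row 2: 8/3 = 8/3; row 3: 28/5 = 28/5. Minimum is 8/3 at row 2 (s2 leaves); pivot element 3.
Divide row 2 by 3; eliminate column q from the other rows.
Row 1 update in column RHS: 20 − 2·(8/3) = 44/3.

44/3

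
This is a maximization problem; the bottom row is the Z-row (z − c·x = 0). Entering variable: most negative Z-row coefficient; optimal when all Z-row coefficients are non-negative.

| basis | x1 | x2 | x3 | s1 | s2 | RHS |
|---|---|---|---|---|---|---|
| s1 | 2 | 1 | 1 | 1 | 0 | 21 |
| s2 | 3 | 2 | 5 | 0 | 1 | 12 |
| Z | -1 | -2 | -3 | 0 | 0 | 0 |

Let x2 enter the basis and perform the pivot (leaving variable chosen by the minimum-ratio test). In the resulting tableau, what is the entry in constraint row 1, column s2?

Ratio test on column x2 — row 1: 21/1 = 21; row 2: 12/2 = 6. Minimum is 6 at row 2 (s2 leaves); pivot element 2.
Divide row 2 by 2; eliminate column x2 from the other rows.
Row 1 update in column s2: 0 − 1·(1/2) = -1/2.

-1/2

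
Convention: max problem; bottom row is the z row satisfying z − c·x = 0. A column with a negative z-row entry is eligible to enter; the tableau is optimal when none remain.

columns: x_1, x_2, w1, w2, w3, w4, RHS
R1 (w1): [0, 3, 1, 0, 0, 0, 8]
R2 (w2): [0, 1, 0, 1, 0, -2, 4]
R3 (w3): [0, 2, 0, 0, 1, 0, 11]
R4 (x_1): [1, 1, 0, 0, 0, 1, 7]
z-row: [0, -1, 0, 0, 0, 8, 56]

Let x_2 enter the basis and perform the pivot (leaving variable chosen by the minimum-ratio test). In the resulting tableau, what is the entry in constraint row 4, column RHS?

Ratio test on column x_2 — row 1: 8/3 = 8/3; row 2: 4/1 = 4; row 3: 11/2 = 11/2; row 4: 7/1 = 7. Minimum is 8/3 at row 1 (w1 leaves); pivot element 3.
Divide row 1 by 3; eliminate column x_2 from the other rows.
Row 4 update in column RHS: 7 − 1·(8/3) = 13/3.

13/3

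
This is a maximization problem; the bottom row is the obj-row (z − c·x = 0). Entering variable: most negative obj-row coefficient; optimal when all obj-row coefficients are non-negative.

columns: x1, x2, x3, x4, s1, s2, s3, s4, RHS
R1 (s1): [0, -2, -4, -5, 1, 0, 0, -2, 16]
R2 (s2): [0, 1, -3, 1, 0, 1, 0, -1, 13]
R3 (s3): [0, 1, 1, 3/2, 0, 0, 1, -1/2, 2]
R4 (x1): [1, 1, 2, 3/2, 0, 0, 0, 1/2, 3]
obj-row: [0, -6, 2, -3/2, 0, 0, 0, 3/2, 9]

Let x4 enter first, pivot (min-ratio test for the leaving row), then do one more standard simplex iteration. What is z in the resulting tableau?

21

Ratio test on column x4 — row 1: entry -5 ≤ 0; row 2: 13/1 = 13; row 3: 2/(3/2) = 4/3; row 4: 3/(3/2) = 2. Minimum is 4/3 at row 3 (s3 leaves); pivot element 3/2.
Pivot on row 3; the obj-row RHS becomes 9 − (-3/2)·(4/3) = 11.
Next entering variable (most negative obj-row entry -5): x2.
Ratio test on column x2 — row 1: (68/3)/(4/3) = 17; row 2: (35/3)/(1/3) = 35; row 3: (4/3)/(2/3) = 2; row 4: entry 0 ≤ 0. Minimum is 2 at row 3 (x4 leaves); pivot element 2/3.
After the second pivot the obj-row RHS is 11 − (-5)·2 = 21.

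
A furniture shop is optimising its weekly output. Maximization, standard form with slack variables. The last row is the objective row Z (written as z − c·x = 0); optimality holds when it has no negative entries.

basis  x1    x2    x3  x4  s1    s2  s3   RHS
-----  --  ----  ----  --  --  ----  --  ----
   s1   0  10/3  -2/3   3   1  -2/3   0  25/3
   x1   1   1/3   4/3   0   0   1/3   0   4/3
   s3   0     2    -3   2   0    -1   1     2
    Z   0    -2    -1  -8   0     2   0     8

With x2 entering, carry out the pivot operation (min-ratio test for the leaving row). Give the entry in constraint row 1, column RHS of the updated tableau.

Ratio test on column x2 — row 1: (25/3)/(10/3) = 5/2; row 2: (4/3)/(1/3) = 4; row 3: 2/2 = 1. Minimum is 1 at row 3 (s3 leaves); pivot element 2.
Divide row 3 by 2; eliminate column x2 from the other rows.
Row 1 update in column RHS: 25/3 − (10/3)·1 = 5.

5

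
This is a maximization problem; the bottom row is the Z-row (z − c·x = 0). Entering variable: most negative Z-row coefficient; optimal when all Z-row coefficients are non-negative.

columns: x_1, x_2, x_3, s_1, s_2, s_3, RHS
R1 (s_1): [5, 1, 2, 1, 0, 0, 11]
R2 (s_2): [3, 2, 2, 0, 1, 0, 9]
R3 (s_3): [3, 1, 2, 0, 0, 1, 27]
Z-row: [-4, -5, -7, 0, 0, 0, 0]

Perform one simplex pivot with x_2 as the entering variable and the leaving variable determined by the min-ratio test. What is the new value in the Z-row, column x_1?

Ratio test on column x_2 — row 1: 11/1 = 11; row 2: 9/2 = 9/2; row 3: 27/1 = 27. Minimum is 9/2 at row 2 (s_2 leaves); pivot element 2.
Divide row 2 by 2; eliminate column x_2 from the other rows.
Z-row update in column x_1: -4 − (-5)·(3/2) = 7/2.

7/2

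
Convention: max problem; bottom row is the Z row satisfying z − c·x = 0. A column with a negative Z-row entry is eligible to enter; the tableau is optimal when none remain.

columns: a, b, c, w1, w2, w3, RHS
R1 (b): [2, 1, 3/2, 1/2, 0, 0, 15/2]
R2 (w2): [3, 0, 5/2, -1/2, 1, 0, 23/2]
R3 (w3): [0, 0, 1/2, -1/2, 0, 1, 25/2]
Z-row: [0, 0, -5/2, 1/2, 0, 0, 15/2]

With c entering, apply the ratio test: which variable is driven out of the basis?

Column c entries and ratios — b: (15/2)/(3/2) = 5; w2: (23/2)/(5/2) = 23/5; w3: (25/2)/(1/2) = 25.
Smallest ratio is 23/5 in the row of w2, so w2 leaves.

w2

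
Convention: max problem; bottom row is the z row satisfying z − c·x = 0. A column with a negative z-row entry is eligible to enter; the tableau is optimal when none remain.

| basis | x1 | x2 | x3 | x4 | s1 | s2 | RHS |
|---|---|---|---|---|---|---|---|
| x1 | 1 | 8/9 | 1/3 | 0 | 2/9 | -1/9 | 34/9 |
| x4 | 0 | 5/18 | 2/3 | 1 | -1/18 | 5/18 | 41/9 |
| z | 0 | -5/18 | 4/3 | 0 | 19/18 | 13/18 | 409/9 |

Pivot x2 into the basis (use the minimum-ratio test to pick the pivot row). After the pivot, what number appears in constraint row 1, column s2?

Ratio test on column x2 — row 1: (34/9)/(8/9) = 17/4; row 2: (41/9)/(5/18) = 82/5. Minimum is 17/4 at row 1 (x1 leaves); pivot element 8/9.
Divide row 1 by 8/9; eliminate column x2 from the other rows.
In the new row 1, the s2 entry is the old entry divided by the pivot: (-1/9)/(8/9) = -1/8.

-1/8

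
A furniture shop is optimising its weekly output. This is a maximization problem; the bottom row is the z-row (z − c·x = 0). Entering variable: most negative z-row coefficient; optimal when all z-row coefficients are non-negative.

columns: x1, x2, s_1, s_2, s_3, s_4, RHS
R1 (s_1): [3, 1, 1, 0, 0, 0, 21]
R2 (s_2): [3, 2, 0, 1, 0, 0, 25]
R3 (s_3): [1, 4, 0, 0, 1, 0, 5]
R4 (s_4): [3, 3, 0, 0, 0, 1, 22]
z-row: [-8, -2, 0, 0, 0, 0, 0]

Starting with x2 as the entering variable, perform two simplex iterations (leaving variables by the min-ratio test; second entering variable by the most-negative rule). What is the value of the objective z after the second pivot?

40

Ratio test on column x2 — row 1: 21/1 = 21; row 2: 25/2 = 25/2; row 3: 5/4 = 5/4; row 4: 22/3 = 22/3. Minimum is 5/4 at row 3 (s_3 leaves); pivot element 4.
Pivot on row 3; the z-row RHS becomes 0 − (-2)·(5/4) = 5/2.
Next entering variable (most negative z-row entry -15/2): x1.
Ratio test on column x1 — row 1: (79/4)/(11/4) = 79/11; row 2: (45/2)/(5/2) = 9; row 3: (5/4)/(1/4) = 5; row 4: (73/4)/(9/4) = 73/9. Minimum is 5 at row 3 (x2 leaves); pivot element 1/4.
After the second pivot the z-row RHS is 5/2 − (-15/2)·5 = 40.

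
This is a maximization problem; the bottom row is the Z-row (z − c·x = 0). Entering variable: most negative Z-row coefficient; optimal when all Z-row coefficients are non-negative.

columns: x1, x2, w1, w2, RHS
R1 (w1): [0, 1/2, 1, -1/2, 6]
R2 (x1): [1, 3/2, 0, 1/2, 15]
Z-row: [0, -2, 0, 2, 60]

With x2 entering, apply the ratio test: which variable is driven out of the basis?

x1

Column x2 entries and ratios — w1: 6/(1/2) = 12; x1: 15/(3/2) = 10.
Smallest ratio is 10 in the row of x1, so x1 leaves.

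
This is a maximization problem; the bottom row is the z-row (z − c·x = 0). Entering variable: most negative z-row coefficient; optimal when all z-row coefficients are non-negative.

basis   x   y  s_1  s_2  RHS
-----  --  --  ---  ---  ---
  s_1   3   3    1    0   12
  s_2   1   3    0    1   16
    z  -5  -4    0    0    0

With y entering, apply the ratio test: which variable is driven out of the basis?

s_1

Column y entries and ratios — s_1: 12/3 = 4; s_2: 16/3 = 16/3.
Smallest ratio is 4 in the row of s_1, so s_1 leaves.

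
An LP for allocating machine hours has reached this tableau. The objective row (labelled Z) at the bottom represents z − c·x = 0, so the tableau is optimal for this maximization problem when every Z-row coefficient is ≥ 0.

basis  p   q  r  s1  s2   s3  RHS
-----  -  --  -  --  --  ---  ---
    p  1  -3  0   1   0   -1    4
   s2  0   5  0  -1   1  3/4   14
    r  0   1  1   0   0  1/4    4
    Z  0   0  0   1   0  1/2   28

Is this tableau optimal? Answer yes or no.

yes

Every Z-row coefficient is ≥ 0, so the tableau is optimal.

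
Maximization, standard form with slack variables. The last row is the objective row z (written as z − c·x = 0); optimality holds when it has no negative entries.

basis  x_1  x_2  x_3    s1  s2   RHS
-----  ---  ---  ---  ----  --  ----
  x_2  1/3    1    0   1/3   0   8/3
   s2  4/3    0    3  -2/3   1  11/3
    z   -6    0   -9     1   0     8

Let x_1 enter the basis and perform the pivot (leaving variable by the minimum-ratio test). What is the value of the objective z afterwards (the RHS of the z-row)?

49/2

Ratio test on column x_1 — row 1: (8/3)/(1/3) = 8; row 2: (11/3)/(4/3) = 11/4. Minimum is 11/4 at row 2 (s2 leaves); pivot element 4/3.
Pivot on row 2; the z-row RHS becomes 8 − (-6)·(11/4) = 49/2.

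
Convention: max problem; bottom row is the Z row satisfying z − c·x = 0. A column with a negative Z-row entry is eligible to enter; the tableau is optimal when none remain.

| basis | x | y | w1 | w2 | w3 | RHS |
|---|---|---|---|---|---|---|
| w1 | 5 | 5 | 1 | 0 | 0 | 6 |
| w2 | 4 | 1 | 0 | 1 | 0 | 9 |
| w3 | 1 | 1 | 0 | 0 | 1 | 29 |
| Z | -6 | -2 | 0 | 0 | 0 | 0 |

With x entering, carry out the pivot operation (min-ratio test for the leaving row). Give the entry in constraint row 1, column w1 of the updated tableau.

Ratio test on column x — row 1: 6/5 = 6/5; row 2: 9/4 = 9/4; row 3: 29/1 = 29. Minimum is 6/5 at row 1 (w1 leaves); pivot element 5.
Divide row 1 by 5; eliminate column x from the other rows.
In the new row 1, the w1 entry is the old entry divided by the pivot: 1/5 = 1/5.

1/5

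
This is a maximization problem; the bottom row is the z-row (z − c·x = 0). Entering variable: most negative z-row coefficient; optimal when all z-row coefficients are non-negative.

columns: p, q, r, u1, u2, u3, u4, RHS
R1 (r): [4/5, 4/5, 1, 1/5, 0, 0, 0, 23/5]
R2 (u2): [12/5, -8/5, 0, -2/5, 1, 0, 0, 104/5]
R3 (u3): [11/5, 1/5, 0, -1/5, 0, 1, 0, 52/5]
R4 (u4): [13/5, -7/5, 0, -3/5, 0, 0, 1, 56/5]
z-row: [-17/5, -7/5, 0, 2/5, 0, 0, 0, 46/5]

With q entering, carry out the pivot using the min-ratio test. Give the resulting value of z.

69/4

Ratio test on column q — row 1: (23/5)/(4/5) = 23/4; row 2: entry -8/5 ≤ 0; row 3: (52/5)/(1/5) = 52; row 4: entry -7/5 ≤ 0. Minimum is 23/4 at row 1 (r leaves); pivot element 4/5.
Pivot on row 1; the z-row RHS becomes 46/5 − (-7/5)·(23/4) = 69/4.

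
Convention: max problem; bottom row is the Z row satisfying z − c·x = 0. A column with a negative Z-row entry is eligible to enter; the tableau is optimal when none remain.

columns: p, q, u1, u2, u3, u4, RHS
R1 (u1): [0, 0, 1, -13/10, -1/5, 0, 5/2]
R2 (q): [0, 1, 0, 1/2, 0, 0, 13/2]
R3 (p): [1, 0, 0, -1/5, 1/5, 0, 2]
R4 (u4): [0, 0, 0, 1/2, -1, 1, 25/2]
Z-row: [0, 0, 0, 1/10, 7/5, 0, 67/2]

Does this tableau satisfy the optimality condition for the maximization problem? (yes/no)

yes

Every Z-row coefficient is ≥ 0, so the tableau is optimal.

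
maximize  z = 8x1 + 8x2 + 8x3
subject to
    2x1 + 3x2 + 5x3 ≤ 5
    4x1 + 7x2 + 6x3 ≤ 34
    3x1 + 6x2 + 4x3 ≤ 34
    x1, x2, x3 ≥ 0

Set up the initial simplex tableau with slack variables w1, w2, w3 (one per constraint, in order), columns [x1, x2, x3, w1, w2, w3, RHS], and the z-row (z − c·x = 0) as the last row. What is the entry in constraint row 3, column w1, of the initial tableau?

0

Slack w1 belongs to constraint 1; its column is the unit vector e_1, so the entry in row 3 is 0.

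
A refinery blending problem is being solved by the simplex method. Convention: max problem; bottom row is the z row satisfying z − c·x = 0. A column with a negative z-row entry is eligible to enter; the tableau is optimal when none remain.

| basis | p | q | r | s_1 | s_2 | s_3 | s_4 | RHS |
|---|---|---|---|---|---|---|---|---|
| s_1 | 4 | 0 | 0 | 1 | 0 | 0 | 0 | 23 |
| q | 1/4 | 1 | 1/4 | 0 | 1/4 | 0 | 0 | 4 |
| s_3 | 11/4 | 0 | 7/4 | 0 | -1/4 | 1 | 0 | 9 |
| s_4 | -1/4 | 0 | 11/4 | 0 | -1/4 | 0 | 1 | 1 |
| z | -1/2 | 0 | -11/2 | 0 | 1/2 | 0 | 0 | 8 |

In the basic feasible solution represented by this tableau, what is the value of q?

4

q is basic (row 2); its value is the RHS of that row, 4.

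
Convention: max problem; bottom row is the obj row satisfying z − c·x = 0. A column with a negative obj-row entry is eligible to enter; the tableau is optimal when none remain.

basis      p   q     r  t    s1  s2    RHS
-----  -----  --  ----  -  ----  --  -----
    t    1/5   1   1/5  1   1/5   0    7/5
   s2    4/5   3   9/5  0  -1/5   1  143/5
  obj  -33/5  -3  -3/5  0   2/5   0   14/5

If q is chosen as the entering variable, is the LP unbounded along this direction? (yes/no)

no

Column q has positive entries in row(s) 1, 2, so the ratio test bounds it — not unbounded.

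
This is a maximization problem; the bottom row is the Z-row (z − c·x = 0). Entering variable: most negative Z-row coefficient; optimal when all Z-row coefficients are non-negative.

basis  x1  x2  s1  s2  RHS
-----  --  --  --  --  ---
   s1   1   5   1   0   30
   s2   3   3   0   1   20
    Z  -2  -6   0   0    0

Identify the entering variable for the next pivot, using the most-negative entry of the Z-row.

Negative Z-row entries: x1: -2, x2: -6.
The most negative is -6 in column x2, so x2 enters.

x2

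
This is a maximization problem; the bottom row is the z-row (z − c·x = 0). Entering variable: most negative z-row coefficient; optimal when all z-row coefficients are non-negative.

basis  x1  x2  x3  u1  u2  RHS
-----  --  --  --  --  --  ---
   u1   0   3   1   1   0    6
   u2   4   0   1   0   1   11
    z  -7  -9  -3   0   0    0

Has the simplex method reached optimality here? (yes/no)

The z-row has a negative entry -9 in column x2, so it is not optimal.

no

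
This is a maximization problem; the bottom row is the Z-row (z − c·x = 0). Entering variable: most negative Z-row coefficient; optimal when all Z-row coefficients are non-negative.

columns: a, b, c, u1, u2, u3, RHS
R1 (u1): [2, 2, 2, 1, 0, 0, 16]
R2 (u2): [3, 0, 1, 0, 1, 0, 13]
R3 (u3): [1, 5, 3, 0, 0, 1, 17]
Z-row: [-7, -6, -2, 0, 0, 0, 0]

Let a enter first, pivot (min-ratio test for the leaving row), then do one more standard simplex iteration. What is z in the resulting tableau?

Ratio test on column a — row 1: 16/2 = 8; row 2: 13/3 = 13/3; row 3: 17/1 = 17. Minimum is 13/3 at row 2 (u2 leaves); pivot element 3.
Pivot on row 2; the Z-row RHS becomes 0 − (-7)·(13/3) = 91/3.
Next entering variable (most negative Z-row entry -6): b.
Ratio test on column b — row 1: (22/3)/2 = 11/3; row 2: entry 0 ≤ 0; row 3: (38/3)/5 = 38/15. Minimum is 38/15 at row 3 (u3 leaves); pivot element 5.
After the second pivot the Z-row RHS is 91/3 − (-6)·(38/15) = 683/15.

683/15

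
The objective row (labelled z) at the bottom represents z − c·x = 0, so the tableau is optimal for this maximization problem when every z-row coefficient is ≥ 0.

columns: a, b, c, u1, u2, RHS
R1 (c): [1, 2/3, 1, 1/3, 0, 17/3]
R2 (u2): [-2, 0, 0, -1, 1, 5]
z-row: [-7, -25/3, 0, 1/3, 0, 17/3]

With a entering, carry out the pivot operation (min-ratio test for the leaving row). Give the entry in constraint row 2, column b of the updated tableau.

Ratio test on column a — row 1: (17/3)/1 = 17/3; row 2: entry -2 ≤ 0. Minimum is 17/3 at row 1 (c leaves); pivot element 1.
Divide row 1 by 1; eliminate column a from the other rows.
Row 2 update in column b: 0 − (-2)·(2/3) = 4/3.

4/3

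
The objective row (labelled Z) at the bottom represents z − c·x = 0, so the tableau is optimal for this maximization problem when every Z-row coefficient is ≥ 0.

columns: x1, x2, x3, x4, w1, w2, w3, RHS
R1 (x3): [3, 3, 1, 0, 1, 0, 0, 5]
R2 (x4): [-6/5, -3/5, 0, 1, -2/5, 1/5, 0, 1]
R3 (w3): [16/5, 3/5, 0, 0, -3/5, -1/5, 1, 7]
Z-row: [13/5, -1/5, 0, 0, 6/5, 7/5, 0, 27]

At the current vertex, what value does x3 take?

x3 is basic (row 1); its value is the RHS of that row, 5.

5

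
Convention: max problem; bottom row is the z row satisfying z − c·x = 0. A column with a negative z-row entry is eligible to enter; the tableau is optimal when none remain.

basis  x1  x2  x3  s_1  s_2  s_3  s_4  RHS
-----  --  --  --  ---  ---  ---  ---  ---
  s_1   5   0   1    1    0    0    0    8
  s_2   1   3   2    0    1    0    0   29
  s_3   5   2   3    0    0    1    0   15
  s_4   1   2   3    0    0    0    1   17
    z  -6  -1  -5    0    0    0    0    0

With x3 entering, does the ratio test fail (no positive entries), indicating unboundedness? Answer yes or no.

Column x3 has positive entries in row(s) 1, 2, 3, 4, so the ratio test bounds it — not unbounded.

no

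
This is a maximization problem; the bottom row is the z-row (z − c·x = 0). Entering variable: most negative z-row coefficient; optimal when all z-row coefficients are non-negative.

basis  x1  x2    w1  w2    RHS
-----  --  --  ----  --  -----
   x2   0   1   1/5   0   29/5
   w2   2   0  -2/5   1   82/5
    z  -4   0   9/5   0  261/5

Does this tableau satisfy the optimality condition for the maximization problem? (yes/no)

no

The z-row has a negative entry -4 in column x1, so it is not optimal.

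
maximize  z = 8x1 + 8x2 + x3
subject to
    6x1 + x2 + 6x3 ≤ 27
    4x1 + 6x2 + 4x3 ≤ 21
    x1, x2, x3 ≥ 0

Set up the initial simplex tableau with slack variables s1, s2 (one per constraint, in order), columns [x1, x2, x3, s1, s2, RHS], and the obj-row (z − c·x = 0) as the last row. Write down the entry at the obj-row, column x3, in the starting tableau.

-1

The obj-row carries the negated objective coefficients: the x3 entry is -1.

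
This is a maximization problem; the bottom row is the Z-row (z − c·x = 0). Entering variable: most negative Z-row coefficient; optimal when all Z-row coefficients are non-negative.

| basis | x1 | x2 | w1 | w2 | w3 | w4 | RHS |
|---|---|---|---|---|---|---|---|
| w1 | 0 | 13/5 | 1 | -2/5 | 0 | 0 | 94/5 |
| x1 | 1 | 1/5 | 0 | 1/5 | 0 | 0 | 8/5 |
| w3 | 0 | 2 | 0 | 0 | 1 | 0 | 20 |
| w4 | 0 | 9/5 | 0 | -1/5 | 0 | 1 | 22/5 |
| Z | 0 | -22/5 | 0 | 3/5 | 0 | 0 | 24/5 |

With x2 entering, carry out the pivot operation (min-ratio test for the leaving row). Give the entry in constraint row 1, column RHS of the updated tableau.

112/9

Ratio test on column x2 — row 1: (94/5)/(13/5) = 94/13; row 2: (8/5)/(1/5) = 8; row 3: 20/2 = 10; row 4: (22/5)/(9/5) = 22/9. Minimum is 22/9 at row 4 (w4 leaves); pivot element 9/5.
Divide row 4 by 9/5; eliminate column x2 from the other rows.
Row 1 update in column RHS: 94/5 − (13/5)·(22/9) = 112/9.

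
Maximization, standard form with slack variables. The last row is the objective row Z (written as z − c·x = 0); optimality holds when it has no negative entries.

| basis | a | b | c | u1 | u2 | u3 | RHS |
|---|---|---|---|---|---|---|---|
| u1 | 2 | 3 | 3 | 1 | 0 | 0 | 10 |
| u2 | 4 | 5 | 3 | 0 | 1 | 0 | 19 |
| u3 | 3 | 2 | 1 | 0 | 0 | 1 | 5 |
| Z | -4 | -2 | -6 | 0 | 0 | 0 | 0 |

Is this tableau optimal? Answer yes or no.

The Z-row has a negative entry -6 in column c, so it is not optimal.

no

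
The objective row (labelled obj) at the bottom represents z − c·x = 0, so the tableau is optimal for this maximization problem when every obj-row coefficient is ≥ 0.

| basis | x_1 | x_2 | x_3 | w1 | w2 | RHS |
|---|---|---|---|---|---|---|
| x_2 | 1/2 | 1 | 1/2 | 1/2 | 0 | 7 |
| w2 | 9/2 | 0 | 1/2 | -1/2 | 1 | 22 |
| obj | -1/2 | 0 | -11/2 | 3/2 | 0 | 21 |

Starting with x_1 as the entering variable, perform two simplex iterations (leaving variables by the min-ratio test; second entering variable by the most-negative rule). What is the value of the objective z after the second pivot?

Ratio test on column x_1 — row 1: 7/(1/2) = 14; row 2: 22/(9/2) = 44/9. Minimum is 44/9 at row 2 (w2 leaves); pivot element 9/2.
Pivot on row 2; the obj-row RHS becomes 21 − (-1/2)·(44/9) = 211/9.
Next entering variable (most negative obj-row entry -49/9): x_3.
Ratio test on column x_3 — row 1: (41/9)/(4/9) = 41/4; row 2: (44/9)/(1/9) = 44. Minimum is 41/4 at row 1 (x_2 leaves); pivot element 4/9.
After the second pivot the obj-row RHS is 211/9 − (-49/9)·(41/4) = 317/4.

317/4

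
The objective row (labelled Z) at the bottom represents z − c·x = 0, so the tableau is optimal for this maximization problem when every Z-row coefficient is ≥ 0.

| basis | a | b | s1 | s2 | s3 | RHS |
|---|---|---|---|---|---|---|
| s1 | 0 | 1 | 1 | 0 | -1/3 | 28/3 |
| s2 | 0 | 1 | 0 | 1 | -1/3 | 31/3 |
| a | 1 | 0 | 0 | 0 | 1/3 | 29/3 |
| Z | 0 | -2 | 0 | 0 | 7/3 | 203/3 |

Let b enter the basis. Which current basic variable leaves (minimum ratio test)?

Column b entries and ratios — s1: (28/3)/1 = 28/3; s2: (31/3)/1 = 31/3; a: 0 ≤ 0, skip.
Smallest ratio is 28/3 in the row of s1, so s1 leaves.

s1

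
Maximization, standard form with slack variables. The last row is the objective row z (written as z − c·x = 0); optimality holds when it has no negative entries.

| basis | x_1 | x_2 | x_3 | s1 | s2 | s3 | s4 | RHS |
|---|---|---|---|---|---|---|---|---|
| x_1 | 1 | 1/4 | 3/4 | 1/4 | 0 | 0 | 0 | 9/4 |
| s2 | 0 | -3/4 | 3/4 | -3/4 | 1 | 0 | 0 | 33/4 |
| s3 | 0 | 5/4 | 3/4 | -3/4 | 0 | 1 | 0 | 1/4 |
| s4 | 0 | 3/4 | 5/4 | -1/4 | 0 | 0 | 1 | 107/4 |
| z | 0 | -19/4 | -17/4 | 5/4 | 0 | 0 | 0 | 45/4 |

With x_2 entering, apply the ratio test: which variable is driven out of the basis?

s3

Column x_2 entries and ratios — x_1: (9/4)/(1/4) = 9; s2: -3/4 ≤ 0, skip; s3: (1/4)/(5/4) = 1/5; s4: (107/4)/(3/4) = 107/3.
Smallest ratio is 1/5 in the row of s3, so s3 leaves.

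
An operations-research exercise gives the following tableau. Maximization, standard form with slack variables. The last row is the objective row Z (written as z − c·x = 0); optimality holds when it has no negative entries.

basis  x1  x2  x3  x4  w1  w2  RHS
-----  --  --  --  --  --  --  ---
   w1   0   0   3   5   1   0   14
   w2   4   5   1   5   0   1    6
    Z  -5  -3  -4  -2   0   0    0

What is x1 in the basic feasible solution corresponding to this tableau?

x1 is not in the basis, so in the current basic feasible solution x1 = 0.

0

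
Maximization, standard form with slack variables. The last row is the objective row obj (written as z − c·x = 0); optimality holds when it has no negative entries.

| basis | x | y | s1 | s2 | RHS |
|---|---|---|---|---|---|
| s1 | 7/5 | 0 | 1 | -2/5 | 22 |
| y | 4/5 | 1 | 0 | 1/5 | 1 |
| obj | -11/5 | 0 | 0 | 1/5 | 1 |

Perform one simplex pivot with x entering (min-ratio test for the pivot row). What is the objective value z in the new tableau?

15/4

Ratio test on column x — row 1: 22/(7/5) = 110/7; row 2: 1/(4/5) = 5/4. Minimum is 5/4 at row 2 (y leaves); pivot element 4/5.
Pivot on row 2; the obj-row RHS becomes 1 − (-11/5)·(5/4) = 15/4.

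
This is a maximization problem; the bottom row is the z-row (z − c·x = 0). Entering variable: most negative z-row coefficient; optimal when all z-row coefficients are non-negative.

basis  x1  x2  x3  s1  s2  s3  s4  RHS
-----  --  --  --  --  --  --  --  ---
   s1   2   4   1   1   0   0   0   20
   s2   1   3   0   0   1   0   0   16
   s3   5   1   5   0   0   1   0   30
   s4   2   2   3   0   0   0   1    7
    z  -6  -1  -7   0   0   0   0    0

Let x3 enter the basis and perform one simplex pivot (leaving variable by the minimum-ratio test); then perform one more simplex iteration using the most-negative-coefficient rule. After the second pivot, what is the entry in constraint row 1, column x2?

2

Ratio test on column x3 — row 1: 20/1 = 20; row 2: entry 0 ≤ 0; row 3: 30/5 = 6; row 4: 7/3 = 7/3. Minimum is 7/3 at row 4 (s4 leaves); pivot element 3.
Divide row 4 by 3; eliminate column x3 from the other rows.
Second iteration: most negative z-row entry is -4/3 in column x1, so x1 enters.
Ratio test on column x1 — row 1: (53/3)/(4/3) = 53/4; row 2: 16/1 = 16; row 3: (55/3)/(5/3) = 11; row 4: (7/3)/(2/3) = 7/2. Minimum is 7/2 at row 4 (x3 leaves); pivot element 2/3.
Divide row 4 by 2/3; eliminate column x1 from the other rows.
After both pivots, the entry at constraint row 1, column x2 is 2.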